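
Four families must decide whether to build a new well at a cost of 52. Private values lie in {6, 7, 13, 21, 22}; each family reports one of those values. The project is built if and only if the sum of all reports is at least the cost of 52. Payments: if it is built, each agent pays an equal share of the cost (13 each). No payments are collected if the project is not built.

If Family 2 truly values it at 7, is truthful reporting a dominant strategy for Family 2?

Yes

Check each profile of the others' reports and compare truth against every alternative report.
Others report (6, 21, 21): truth gives -6, best alternative gives -6.
Others report (6, 21, 22): truth gives -6, best alternative gives -6.
Others report (6, 22, 21): truth gives -6, best alternative gives -6.
Others report (6, 22, 22): truth gives -6, best alternative gives -6.
Others report (7, 21, 21): truth gives -6, best alternative gives -6.
Others report (7, 21, 22): truth gives -6, best alternative gives -6.
(Remaining 119 profiles checked similarly; truth is weakly best in each.)
In every case the truthful report is at least as good as any alternative, so it is a dominant strategy.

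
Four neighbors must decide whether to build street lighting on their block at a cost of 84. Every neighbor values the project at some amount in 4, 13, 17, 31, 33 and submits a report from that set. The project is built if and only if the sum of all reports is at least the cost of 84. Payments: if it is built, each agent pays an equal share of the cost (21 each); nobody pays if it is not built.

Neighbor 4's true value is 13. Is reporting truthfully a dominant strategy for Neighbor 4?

No

Consider the case where Neighbor 1 reports 13, Neighbor 2 reports 31 and Neighbor 3 reports 31.
Truthful report 13: project built, pays 21, utility 13 - 21 = -8.
Report 4 instead: project not built, utility 0.
Since 0 > -8, reporting 4 is strictly better here, so truthful reporting is not dominant.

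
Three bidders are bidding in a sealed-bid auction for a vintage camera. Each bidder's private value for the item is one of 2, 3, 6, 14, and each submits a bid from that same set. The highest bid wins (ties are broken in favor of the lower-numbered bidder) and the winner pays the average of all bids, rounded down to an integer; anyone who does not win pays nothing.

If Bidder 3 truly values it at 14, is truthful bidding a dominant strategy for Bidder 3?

No

Consider the case where Bidder 1 bids 2 and Bidder 2 bids 2.
Truthful bid 14: wins, pays 6, utility 14 - 6 = 8.
Bid 3 instead: wins, pays 2, utility 14 - 2 = 12.
Since 12 > 8, bidding 3 is strictly better here, so truthful bidding is not dominant.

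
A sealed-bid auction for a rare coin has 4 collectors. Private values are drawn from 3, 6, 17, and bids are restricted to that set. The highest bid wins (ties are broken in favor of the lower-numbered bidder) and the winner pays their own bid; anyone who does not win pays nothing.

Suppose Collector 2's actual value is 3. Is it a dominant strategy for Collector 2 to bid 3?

Check each profile of the others' bids and compare truth against every alternative bid.
Others bid (3, 3, 3): truth gives 0, best alternative gives -3.
Others bid (3, 3, 6): truth gives 0, best alternative gives -3.
Others bid (3, 6, 3): truth gives 0, best alternative gives -3.
Others bid (3, 6, 6): truth gives 0, best alternative gives -3.
Others bid (3, 3, 17): truth gives 0, best alternative gives 0.
Others bid (3, 6, 17): truth gives 0, best alternative gives 0.
(Remaining 21 profiles checked similarly; truth is weakly best in each.)
In every case the truthful bid is at least as good as any alternative, so it is a dominant strategy.

Yes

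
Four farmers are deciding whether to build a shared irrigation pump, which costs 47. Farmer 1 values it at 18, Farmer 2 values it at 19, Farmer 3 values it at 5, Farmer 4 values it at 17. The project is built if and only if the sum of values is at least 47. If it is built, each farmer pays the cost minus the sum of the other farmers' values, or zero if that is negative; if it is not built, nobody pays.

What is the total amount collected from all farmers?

18

Total value 59 ≥ cost 47, so it is built.
Farmer 1: others sum to 41; max(0, 47 - 41) = 6.
Farmer 2: others sum to 40; max(0, 47 - 40) = 7.
Farmer 3: others sum to 54; max(0, 47 - 54) = 0.
Farmer 4: others sum to 42; max(0, 47 - 42) = 5.
Total collected = 6 + 7 + 0 + 5 = 18.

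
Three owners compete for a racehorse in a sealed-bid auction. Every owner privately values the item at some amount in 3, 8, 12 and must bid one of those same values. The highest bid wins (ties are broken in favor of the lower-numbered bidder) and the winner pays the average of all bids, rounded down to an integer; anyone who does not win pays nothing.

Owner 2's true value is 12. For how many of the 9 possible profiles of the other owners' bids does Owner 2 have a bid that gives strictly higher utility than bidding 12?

Others bid (3, 3): truth gives 6; bid 8 gives 8 > 6. Violating.
Others bid (3, 8): truth gives 5; bid 8 gives 6 > 5. Violating.
Others bid (3, 12): truth gives 3; no alternative beats it.
Others bid (8, 3): truth gives 5; no alternative beats it.
(Checking all 9 profiles: 2 have a profitable deviation, 7 do not.)

2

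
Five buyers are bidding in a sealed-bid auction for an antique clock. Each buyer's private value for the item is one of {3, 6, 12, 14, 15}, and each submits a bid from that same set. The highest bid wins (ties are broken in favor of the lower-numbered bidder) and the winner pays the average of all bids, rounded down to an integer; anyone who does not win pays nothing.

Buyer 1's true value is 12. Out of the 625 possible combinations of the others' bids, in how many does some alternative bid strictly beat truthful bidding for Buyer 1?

348

Others bid (3, 3, 3, 3): truth gives 8; bid 3 gives 9 > 8. Violating.
Others bid (3, 3, 3, 6): truth gives 7; bid 6 gives 8 > 7. Violating.
Others bid (3, 3, 3, 14): truth gives 0; bid 14 gives 5 > 0. Violating.
Others bid (3, 3, 3, 15): truth gives 0; bid 15 gives 5 > 0. Violating.
Others bid (3, 3, 3, 12): truth gives 6; no alternative beats it.
Others bid (3, 3, 6, 12): truth gives 5; no alternative beats it.
(Checking all 625 profiles: 348 have a profitable deviation, 277 do not.)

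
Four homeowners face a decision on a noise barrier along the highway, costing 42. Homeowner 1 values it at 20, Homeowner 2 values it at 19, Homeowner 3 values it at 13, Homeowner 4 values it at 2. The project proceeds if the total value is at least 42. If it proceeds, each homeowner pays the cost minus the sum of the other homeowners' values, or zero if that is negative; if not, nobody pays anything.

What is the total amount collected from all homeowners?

Total value 54 ≥ cost 42, so it is built.
Homeowner 1: others sum to 34; max(0, 42 - 34) = 8.
Homeowner 2: others sum to 35; max(0, 42 - 35) = 7.
Homeowner 3: others sum to 41; max(0, 42 - 41) = 1.
Homeowner 4: others sum to 52; max(0, 42 - 52) = 0.
Total collected = 8 + 7 + 1 + 0 = 16.

16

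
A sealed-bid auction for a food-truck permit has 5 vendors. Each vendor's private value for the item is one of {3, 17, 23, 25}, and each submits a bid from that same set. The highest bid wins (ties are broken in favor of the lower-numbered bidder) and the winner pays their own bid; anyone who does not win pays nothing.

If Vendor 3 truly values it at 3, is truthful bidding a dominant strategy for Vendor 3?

Check each profile of the others' bids and compare truth against every alternative bid.
Others bid (3, 3, 3, 3): truth gives 0, best alternative gives -14.
Others bid (3, 3, 3, 17): truth gives 0, best alternative gives -14.
Others bid (3, 3, 17, 3): truth gives 0, best alternative gives -14.
Others bid (3, 3, 17, 17): truth gives 0, best alternative gives -14.
Others bid (3, 3, 3, 23): truth gives 0, best alternative gives 0.
Others bid (3, 3, 3, 25): truth gives 0, best alternative gives 0.
(Remaining 250 profiles checked similarly; truth is weakly best in each.)
In every case the truthful bid is at least as good as any alternative, so it is a dominant strategy.

Yes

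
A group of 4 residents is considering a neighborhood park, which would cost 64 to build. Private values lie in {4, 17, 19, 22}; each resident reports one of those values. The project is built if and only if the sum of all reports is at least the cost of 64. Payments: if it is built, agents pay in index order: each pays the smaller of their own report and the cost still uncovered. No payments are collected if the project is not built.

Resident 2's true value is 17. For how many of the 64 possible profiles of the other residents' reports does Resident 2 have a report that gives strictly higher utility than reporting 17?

10

Others report (17, 22, 22): truth gives 0; report 4 gives 13 > 0. Violating.
Others report (19, 19, 22): truth gives 0; report 4 gives 13 > 0. Violating.
Others report (19, 22, 19): truth gives 0; report 4 gives 13 > 0. Violating.
Others report (19, 22, 22): truth gives 0; report 4 gives 13 > 0. Violating.
Others report (4, 4, 4): truth gives 0; no alternative beats it.
Others report (4, 4, 17): truth gives 0; no alternative beats it.
(Checking all 64 profiles: 10 have a profitable deviation, 54 do not.)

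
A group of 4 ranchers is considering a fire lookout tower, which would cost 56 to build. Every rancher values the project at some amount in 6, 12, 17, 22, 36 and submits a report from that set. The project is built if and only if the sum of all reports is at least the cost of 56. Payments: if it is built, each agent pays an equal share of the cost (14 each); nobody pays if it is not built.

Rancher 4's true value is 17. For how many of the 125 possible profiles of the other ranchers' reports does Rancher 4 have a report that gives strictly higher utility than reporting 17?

Others report (6, 6, 12): truth gives 0; report 36 gives 3 > 0. Violating.
Others report (6, 6, 17): truth gives 0; report 36 gives 3 > 0. Violating.
Others report (6, 6, 22): truth gives 0; report 22 gives 3 > 0. Violating.
Others report (6, 12, 6): truth gives 0; report 36 gives 3 > 0. Violating.
Others report (6, 6, 6): truth gives 0; no alternative beats it.
Others report (6, 6, 36): truth gives 3; no alternative beats it.
(Checking all 125 profiles: 19 have a profitable deviation, 106 do not.)

19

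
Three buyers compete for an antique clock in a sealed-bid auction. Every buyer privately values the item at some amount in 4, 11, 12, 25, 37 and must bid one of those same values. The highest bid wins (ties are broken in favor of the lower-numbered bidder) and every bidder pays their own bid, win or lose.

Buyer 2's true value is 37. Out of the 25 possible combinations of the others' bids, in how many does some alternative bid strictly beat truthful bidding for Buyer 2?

17

Others bid (4, 4): truth gives 0; bid 11 gives 26 > 0. Violating.
Others bid (4, 11): truth gives 0; bid 11 gives 26 > 0. Violating.
Others bid (4, 12): truth gives 0; bid 12 gives 25 > 0. Violating.
Others bid (4, 25): truth gives 0; bid 25 gives 12 > 0. Violating.
Others bid (4, 37): truth gives 0; no alternative beats it.
Others bid (11, 37): truth gives 0; no alternative beats it.
(Checking all 25 profiles: 17 have a profitable deviation, 8 do not.)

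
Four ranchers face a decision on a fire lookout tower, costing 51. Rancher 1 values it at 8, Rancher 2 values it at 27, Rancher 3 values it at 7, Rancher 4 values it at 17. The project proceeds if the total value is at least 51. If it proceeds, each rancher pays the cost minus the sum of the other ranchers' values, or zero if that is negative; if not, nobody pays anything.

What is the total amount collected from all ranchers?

28

Total value 59 ≥ cost 51, so it is built.
Rancher 1: others sum to 51; max(0, 51 - 51) = 0.
Rancher 2: others sum to 32; max(0, 51 - 32) = 19.
Rancher 3: others sum to 52; max(0, 51 - 52) = 0.
Rancher 4: others sum to 42; max(0, 51 - 42) = 9.
Total collected = 0 + 19 + 0 + 9 = 28.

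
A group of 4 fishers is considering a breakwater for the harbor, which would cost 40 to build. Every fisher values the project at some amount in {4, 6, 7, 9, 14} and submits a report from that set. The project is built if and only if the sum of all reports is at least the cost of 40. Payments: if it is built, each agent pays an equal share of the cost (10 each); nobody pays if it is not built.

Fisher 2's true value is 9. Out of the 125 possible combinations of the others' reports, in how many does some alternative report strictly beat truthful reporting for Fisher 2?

12

Others report (4, 14, 14): truth gives -1; report 4 gives 0 > -1. Violating.
Others report (6, 14, 14): truth gives -1; report 4 gives 0 > -1. Violating.
Others report (7, 14, 14): truth gives -1; report 4 gives 0 > -1. Violating.
Others report (9, 9, 14): truth gives -1; report 4 gives 0 > -1. Violating.
Others report (4, 4, 4): truth gives 0; no alternative beats it.
Others report (4, 4, 6): truth gives 0; no alternative beats it.
(Checking all 125 profiles: 12 have a profitable deviation, 113 do not.)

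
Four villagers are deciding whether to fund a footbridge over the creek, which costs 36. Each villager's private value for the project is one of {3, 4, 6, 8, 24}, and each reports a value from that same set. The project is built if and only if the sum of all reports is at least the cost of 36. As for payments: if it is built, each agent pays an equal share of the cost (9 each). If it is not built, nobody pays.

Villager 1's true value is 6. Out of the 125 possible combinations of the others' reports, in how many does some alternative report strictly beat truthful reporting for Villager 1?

Others report (3, 3, 24): truth gives -3; report 3 gives 0 > -3. Violating.
Others report (3, 4, 24): truth gives -3; report 3 gives 0 > -3. Violating.
Others report (3, 24, 3): truth gives -3; report 3 gives 0 > -3. Violating.
Others report (3, 24, 4): truth gives -3; report 3 gives 0 > -3. Violating.
Others report (3, 3, 3): truth gives 0; no alternative beats it.
Others report (3, 3, 4): truth gives 0; no alternative beats it.
(Checking all 125 profiles: 12 have a profitable deviation, 113 do not.)

12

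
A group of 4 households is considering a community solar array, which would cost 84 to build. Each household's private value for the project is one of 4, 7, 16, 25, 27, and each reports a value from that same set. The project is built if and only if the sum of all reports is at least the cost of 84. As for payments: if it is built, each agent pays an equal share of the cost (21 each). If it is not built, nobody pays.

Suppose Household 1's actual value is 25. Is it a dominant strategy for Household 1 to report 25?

Consider the case where Household 2 reports 4, Household 3 reports 27 and Household 4 reports 27.
Truthful report 25: project not built, utility 0.
Report 27 instead: project built, pays 21, utility 25 - 21 = 4.
Since 4 > 0, reporting 27 is strictly better here, so truthful reporting is not dominant.

No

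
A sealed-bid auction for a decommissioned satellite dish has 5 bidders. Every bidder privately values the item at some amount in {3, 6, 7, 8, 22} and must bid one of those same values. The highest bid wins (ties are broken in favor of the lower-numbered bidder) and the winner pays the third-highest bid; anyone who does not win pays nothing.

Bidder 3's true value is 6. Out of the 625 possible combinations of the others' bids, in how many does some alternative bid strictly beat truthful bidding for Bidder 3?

12

Others bid (3, 3, 3, 7): truth gives 0; bid 7 gives 3 > 0. Violating.
Others bid (3, 3, 3, 8): truth gives 0; bid 8 gives 3 > 0. Violating.
Others bid (3, 3, 3, 22): truth gives 0; bid 22 gives 3 > 0. Violating.
Others bid (3, 3, 7, 3): truth gives 0; bid 7 gives 3 > 0. Violating.
Others bid (3, 3, 3, 3): truth gives 3; no alternative beats it.
Others bid (3, 3, 3, 6): truth gives 3; no alternative beats it.
(Checking all 625 profiles: 12 have a profitable deviation, 613 do not.)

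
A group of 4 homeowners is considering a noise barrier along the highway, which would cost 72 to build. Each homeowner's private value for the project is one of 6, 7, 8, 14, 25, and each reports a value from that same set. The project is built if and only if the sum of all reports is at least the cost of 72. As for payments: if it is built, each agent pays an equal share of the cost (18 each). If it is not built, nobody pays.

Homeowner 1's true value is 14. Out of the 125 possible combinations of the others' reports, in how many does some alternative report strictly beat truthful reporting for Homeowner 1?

6

Others report (8, 25, 25): truth gives -4; report 6 gives 0 > -4. Violating.
Others report (14, 25, 25): truth gives -4; report 6 gives 0 > -4. Violating.
Others report (25, 8, 25): truth gives -4; report 6 gives 0 > -4. Violating.
Others report (25, 14, 25): truth gives -4; report 6 gives 0 > -4. Violating.
Others report (6, 6, 6): truth gives 0; no alternative beats it.
Others report (6, 6, 7): truth gives 0; no alternative beats it.
(Checking all 125 profiles: 6 have a profitable deviation, 119 do not.)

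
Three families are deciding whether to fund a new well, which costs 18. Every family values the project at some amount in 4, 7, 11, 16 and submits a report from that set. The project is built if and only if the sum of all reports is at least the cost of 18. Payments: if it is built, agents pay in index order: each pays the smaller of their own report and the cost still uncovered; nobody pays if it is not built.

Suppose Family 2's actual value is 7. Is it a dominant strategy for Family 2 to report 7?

No

Consider the case where Family 1 reports 4 and Family 3 reports 11.
Truthful report 7: project built, pays 7, utility 7 - 7 = 0.
Report 4 instead: project built, pays 4, utility 7 - 4 = 3.
Since 3 > 0, reporting 4 is strictly better here, so truthful reporting is not dominant.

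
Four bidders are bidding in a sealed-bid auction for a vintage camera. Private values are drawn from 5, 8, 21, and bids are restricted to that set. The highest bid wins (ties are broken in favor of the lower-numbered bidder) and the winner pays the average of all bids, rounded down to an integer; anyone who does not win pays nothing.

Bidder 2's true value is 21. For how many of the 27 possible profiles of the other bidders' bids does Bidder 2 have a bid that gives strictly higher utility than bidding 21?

Others bid (5, 5, 5): truth gives 12; bid 8 gives 16 > 12. Violating.
Others bid (5, 5, 8): truth gives 12; bid 8 gives 15 > 12. Violating.
Others bid (5, 8, 5): truth gives 12; bid 8 gives 15 > 12. Violating.
Others bid (5, 8, 8): truth gives 11; bid 8 gives 14 > 11. Violating.
Others bid (5, 5, 21): truth gives 8; no alternative beats it.
Others bid (5, 8, 21): truth gives 8; no alternative beats it.
(Checking all 27 profiles: 4 have a profitable deviation, 23 do not.)

4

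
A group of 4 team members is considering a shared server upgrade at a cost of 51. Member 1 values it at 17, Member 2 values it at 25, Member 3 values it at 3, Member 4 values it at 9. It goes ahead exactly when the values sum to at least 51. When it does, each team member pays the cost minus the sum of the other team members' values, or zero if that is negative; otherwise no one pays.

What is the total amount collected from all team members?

42

Total value 54 ≥ cost 51, so it is built.
Member 1: others sum to 37; max(0, 51 - 37) = 14.
Member 2: others sum to 29; max(0, 51 - 29) = 22.
Member 3: others sum to 51; max(0, 51 - 51) = 0.
Member 4: others sum to 45; max(0, 51 - 45) = 6.
Total collected = 14 + 22 + 0 + 6 = 42.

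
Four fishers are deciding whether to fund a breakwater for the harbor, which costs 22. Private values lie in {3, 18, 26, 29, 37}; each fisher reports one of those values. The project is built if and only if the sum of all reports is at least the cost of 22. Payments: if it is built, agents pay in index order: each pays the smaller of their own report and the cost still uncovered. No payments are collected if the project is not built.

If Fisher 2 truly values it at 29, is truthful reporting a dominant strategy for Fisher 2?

Consider the case where Fisher 1 reports 3, Fisher 3 reports 3 and Fisher 4 reports 3.
Truthful report 29: project built, pays 19, utility 29 - 19 = 10.
Report 18 instead: project built, pays 18, utility 29 - 18 = 11.
Since 11 > 10, reporting 18 is strictly better here, so truthful reporting is not dominant.

No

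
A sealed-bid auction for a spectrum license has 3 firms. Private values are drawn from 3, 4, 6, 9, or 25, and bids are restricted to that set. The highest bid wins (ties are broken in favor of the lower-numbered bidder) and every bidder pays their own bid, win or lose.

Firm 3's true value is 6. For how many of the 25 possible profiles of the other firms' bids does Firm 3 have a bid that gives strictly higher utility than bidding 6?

Others bid (3, 3): truth gives 0; bid 4 gives 2 > 0. Violating.
Others bid (3, 6): truth gives -6; bid 3 gives -3 > -6. Violating.
Others bid (3, 9): truth gives -6; bid 3 gives -3 > -6. Violating.
Others bid (3, 25): truth gives -6; bid 3 gives -3 > -6. Violating.
Others bid (3, 4): truth gives 0; no alternative beats it.
Others bid (4, 3): truth gives 0; no alternative beats it.
(Checking all 25 profiles: 22 have a profitable deviation, 3 do not.)

22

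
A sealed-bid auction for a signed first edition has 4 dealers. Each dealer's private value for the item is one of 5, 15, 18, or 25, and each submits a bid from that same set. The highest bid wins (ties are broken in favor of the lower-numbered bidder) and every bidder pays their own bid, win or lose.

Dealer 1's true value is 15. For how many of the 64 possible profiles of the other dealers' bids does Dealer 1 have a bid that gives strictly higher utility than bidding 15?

Others bid (5, 5, 5): truth gives 0; bid 5 gives 10 > 0. Violating.
Others bid (5, 5, 18): truth gives -15; bid 18 gives -3 > -15. Violating.
Others bid (5, 5, 25): truth gives -15; bid 5 gives -5 > -15. Violating.
Others bid (5, 15, 18): truth gives -15; bid 18 gives -3 > -15. Violating.
Others bid (5, 5, 15): truth gives 0; no alternative beats it.
Others bid (5, 15, 5): truth gives 0; no alternative beats it.
(Checking all 64 profiles: 57 have a profitable deviation, 7 do not.)

57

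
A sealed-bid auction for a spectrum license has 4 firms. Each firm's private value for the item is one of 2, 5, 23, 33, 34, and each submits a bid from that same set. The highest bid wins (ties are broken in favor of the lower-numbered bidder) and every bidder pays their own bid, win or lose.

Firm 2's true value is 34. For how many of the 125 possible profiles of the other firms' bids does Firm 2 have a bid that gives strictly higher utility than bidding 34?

73

Others bid (2, 2, 2): truth gives 0; bid 5 gives 29 > 0. Violating.
Others bid (2, 2, 5): truth gives 0; bid 5 gives 29 > 0. Violating.
Others bid (2, 2, 23): truth gives 0; bid 23 gives 11 > 0. Violating.
Others bid (2, 2, 33): truth gives 0; bid 33 gives 1 > 0. Violating.
Others bid (2, 2, 34): truth gives 0; no alternative beats it.
Others bid (2, 5, 34): truth gives 0; no alternative beats it.
(Checking all 125 profiles: 73 have a profitable deviation, 52 do not.)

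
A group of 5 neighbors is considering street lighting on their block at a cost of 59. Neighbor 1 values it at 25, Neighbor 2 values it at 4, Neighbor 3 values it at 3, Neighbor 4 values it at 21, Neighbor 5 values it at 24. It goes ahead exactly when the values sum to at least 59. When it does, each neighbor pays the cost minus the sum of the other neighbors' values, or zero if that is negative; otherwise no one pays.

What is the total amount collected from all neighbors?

16

Total value 77 ≥ cost 59, so it is built.
Neighbor 1: others sum to 52; max(0, 59 - 52) = 7.
Neighbor 2: others sum to 73; max(0, 59 - 73) = 0.
Neighbor 3: others sum to 74; max(0, 59 - 74) = 0.
Neighbor 4: others sum to 56; max(0, 59 - 56) = 3.
Neighbor 5: others sum to 53; max(0, 59 - 53) = 6.
Total collected = 7 + 0 + 0 + 3 + 6 = 16.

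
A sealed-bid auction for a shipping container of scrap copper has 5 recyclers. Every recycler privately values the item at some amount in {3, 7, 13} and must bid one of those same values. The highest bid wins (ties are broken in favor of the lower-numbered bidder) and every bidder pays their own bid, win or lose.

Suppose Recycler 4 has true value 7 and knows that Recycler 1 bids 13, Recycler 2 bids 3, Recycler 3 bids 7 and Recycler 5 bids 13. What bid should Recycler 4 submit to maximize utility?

Bid 3: loses but pays 3, utility -3.
Bid 7: loses but pays 7, utility -7.
Bid 13: loses but pays 13, utility -13.
The best choice is 3 with utility -3.

3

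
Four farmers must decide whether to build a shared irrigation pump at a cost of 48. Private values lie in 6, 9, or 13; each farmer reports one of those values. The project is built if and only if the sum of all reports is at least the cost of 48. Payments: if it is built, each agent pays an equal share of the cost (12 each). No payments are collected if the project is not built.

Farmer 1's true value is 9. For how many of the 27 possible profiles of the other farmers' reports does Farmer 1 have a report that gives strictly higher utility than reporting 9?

1

Others report (13, 13, 13): truth gives -3; report 6 gives 0 > -3. Violating.
Others report (6, 6, 6): truth gives 0; no alternative beats it.
Others report (6, 6, 9): truth gives 0; no alternative beats it.
(Checking all 27 profiles: 1 has a profitable deviation, 26 do not.)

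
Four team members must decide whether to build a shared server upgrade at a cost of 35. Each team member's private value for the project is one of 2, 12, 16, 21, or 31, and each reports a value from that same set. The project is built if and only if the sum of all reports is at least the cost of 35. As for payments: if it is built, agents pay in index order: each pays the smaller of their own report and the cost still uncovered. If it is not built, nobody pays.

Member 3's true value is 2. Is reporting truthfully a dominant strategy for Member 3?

Yes

Check each profile of the others' reports and compare truth against every alternative report.
Others report (2, 2, 21): truth gives 0, best alternative gives -10.
Others report (2, 2, 31): truth gives 0, best alternative gives -10.
Others report (2, 12, 12): truth gives 0, best alternative gives -10.
Others report (2, 12, 16): truth gives 0, best alternative gives -10.
Others report (2, 12, 21): truth gives 0, best alternative gives -10.
Others report (2, 12, 31): truth gives 0, best alternative gives -10.
(Remaining 119 profiles checked similarly; truth is weakly best in each.)
In every case the truthful report is at least as good as any alternative, so it is a dominant strategy.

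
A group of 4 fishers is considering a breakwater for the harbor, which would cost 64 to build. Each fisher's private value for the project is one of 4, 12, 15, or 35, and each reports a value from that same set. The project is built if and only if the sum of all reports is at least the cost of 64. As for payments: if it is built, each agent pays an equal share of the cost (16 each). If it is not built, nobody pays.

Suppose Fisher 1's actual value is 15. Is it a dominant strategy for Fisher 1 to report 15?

Consider the case where Fisher 2 reports 4, Fisher 3 reports 12 and Fisher 4 reports 35.
Truthful report 15: project built, pays 16, utility 15 - 16 = -1.
Report 4 instead: project not built, utility 0.
Since 0 > -1, reporting 4 is strictly better here, so truthful reporting is not dominant.

No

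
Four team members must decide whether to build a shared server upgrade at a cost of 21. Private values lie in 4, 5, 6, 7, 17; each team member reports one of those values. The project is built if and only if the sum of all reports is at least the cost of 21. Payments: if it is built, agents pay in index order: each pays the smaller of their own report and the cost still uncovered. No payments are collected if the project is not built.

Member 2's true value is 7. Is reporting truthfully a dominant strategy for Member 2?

No

Consider the case where Member 1 reports 4, Member 3 reports 4 and Member 4 reports 7.
Truthful report 7: project built, pays 7, utility 7 - 7 = 0.
Report 6 instead: project built, pays 6, utility 7 - 6 = 1.
Since 1 > 0, reporting 6 is strictly better here, so truthful reporting is not dominant.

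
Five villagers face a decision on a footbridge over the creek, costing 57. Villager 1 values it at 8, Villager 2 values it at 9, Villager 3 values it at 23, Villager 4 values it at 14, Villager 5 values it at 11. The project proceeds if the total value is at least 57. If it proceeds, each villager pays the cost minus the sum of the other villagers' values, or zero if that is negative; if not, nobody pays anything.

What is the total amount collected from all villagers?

Total value 65 ≥ cost 57, so it is built.
Villager 1: others sum to 57; max(0, 57 - 57) = 0.
Villager 2: others sum to 56; max(0, 57 - 56) = 1.
Villager 3: others sum to 42; max(0, 57 - 42) = 15.
Villager 4: others sum to 51; max(0, 57 - 51) = 6.
Villager 5: others sum to 54; max(0, 57 - 54) = 3.
Total collected = 0 + 1 + 15 + 6 + 3 = 25.

25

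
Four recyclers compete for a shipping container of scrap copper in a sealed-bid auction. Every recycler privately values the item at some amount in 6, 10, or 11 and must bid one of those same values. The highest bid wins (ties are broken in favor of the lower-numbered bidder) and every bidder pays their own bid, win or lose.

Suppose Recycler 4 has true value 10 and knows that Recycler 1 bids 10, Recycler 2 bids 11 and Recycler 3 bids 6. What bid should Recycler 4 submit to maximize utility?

Bid 6: loses but pays 6, utility -6.
Bid 10: loses but pays 10, utility -10.
Bid 11: loses but pays 11, utility -11.
The best choice is 6 with utility -6.

6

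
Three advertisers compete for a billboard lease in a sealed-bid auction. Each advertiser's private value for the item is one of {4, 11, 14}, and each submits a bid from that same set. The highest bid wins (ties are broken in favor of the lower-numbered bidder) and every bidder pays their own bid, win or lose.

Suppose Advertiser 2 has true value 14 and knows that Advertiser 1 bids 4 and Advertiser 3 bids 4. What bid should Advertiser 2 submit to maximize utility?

Bid 4: loses but pays 4, utility -4.
Bid 11: wins, pays 11, utility 14 - 11 = 3.
Bid 14: wins, pays 14, utility 14 - 14 = 0.
The best choice is 11 with utility 3.

11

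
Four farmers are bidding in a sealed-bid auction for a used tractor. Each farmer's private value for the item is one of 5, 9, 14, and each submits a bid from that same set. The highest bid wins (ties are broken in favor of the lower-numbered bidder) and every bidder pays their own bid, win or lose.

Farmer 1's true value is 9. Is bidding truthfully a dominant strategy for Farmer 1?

Consider the case where Farmer 2 bids 5, Farmer 3 bids 5 and Farmer 4 bids 5.
Truthful bid 9: wins, pays 9, utility 9 - 9 = 0.
Bid 5 instead: wins, pays 5, utility 9 - 5 = 4.
Since 4 > 0, bidding 5 is strictly better here, so truthful bidding is not dominant.

No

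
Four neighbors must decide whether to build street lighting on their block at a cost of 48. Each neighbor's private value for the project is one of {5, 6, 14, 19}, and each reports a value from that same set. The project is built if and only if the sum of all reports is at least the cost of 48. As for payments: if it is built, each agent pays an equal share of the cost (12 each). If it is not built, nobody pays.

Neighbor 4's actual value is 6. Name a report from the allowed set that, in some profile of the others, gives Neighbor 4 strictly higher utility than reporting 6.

5

Suppose Neighbor 1 reports 14, Neighbor 2 reports 14 and Neighbor 3 reports 14.
Report 6: project built, pays 12, utility 6 - 12 = -6.
Report 5: project not built, utility 0.
So reporting 5 beats truth here (0 > -6).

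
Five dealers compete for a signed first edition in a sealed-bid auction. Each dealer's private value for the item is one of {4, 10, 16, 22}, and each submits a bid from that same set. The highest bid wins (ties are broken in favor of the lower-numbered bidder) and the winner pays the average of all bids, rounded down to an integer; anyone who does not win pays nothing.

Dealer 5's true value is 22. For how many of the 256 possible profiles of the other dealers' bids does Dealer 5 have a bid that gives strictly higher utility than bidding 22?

Others bid (4, 4, 4, 4): truth gives 15; bid 10 gives 17 > 15. Violating.
Others bid (4, 4, 4, 10): truth gives 14; bid 16 gives 15 > 14. Violating.
Others bid (4, 4, 10, 4): truth gives 14; bid 16 gives 15 > 14. Violating.
Others bid (4, 4, 10, 10): truth gives 12; bid 16 gives 14 > 12. Violating.
Others bid (4, 4, 4, 16): truth gives 12; no alternative beats it.
Others bid (4, 4, 4, 22): truth gives 0; no alternative beats it.
(Checking all 256 profiles: 16 have a profitable deviation, 240 do not.)

16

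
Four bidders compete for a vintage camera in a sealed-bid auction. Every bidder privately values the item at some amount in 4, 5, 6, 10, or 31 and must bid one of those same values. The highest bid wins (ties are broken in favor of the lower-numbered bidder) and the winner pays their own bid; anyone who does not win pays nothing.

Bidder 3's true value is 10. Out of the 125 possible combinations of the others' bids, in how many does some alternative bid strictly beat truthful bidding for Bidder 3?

Others bid (4, 4, 4): truth gives 0; bid 5 gives 5 > 0. Violating.
Others bid (4, 4, 5): truth gives 0; bid 5 gives 5 > 0. Violating.
Others bid (4, 4, 6): truth gives 0; bid 6 gives 4 > 0. Violating.
Others bid (4, 5, 4): truth gives 0; bid 6 gives 4 > 0. Violating.
Others bid (4, 4, 10): truth gives 0; no alternative beats it.
Others bid (4, 4, 31): truth gives 0; no alternative beats it.
(Checking all 125 profiles: 12 have a profitable deviation, 113 do not.)

12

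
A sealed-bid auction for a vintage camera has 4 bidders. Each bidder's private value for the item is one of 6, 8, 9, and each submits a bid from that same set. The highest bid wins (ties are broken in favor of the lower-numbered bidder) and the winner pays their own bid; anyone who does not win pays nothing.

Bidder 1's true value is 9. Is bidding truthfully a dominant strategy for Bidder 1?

Consider the case where Bidder 2 bids 6, Bidder 3 bids 6 and Bidder 4 bids 6.
Truthful bid 9: wins, pays 9, utility 9 - 9 = 0.
Bid 6 instead: wins, pays 6, utility 9 - 6 = 3.
Since 3 > 0, bidding 6 is strictly better here, so truthful bidding is not dominant.

No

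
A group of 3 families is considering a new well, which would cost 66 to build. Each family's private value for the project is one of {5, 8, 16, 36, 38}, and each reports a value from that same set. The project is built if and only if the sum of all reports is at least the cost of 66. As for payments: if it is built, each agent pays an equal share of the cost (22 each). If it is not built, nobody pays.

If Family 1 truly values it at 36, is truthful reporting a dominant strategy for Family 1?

Yes

Check each profile of the others' reports and compare truth against every alternative report.
Others report (5, 36): truth gives 14, best alternative gives 14.
Others report (5, 38): truth gives 14, best alternative gives 14.
Others report (8, 36): truth gives 14, best alternative gives 14.
Others report (8, 38): truth gives 14, best alternative gives 14.
Others report (16, 16): truth gives 14, best alternative gives 14.
Others report (16, 36): truth gives 14, best alternative gives 14.
(Remaining 19 profiles checked similarly; truth is weakly best in each.)
In every case the truthful report is at least as good as any alternative, so it is a dominant strategy.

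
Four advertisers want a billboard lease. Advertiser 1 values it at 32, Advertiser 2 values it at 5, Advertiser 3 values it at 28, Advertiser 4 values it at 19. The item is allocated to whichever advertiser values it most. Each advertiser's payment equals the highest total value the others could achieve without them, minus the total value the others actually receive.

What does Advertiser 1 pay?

Advertiser 1 has the highest value and receives the item.
Without Advertiser 1, the item would go to the next-highest value, 28, so the others could achieve 28.
With Advertiser 1 present and winning, the others receive nothing, so their total is 0.
Payment = 28 - 0 = 28.

28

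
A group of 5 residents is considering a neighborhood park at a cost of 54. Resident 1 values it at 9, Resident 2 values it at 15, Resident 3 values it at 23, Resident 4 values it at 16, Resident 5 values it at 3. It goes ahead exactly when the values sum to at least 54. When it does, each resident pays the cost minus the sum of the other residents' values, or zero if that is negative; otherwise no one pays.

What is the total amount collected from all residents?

Total value 66 ≥ cost 54, so it is built.
Resident 1: others sum to 57; max(0, 54 - 57) = 0.
Resident 2: others sum to 51; max(0, 54 - 51) = 3.
Resident 3: others sum to 43; max(0, 54 - 43) = 11.
Resident 4: others sum to 50; max(0, 54 - 50) = 4.
Resident 5: others sum to 63; max(0, 54 - 63) = 0.
Total collected = 0 + 3 + 11 + 4 + 0 = 18.

18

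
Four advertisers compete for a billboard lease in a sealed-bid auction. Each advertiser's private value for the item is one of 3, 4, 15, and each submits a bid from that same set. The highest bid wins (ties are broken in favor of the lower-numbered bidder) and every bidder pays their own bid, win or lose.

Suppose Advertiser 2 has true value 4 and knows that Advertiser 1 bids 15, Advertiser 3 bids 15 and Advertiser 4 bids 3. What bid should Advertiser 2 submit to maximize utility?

3

Bid 3: loses but pays 3, utility -3.
Bid 4: loses but pays 4, utility -4.
Bid 15: loses but pays 15, utility -15.
The best choice is 3 with utility -3.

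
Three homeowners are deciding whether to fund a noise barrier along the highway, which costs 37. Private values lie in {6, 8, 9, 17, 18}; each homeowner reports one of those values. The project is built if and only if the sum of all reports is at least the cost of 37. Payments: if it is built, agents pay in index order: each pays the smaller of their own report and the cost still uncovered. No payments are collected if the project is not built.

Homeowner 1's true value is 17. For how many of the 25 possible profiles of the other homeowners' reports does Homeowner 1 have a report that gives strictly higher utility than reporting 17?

4

Others report (17, 17): truth gives 0; report 6 gives 11 > 0. Violating.
Others report (17, 18): truth gives 0; report 6 gives 11 > 0. Violating.
Others report (18, 17): truth gives 0; report 6 gives 11 > 0. Violating.
Others report (18, 18): truth gives 0; report 6 gives 11 > 0. Violating.
Others report (6, 6): truth gives 0; no alternative beats it.
Others report (6, 8): truth gives 0; no alternative beats it.
(Checking all 25 profiles: 4 have a profitable deviation, 21 do not.)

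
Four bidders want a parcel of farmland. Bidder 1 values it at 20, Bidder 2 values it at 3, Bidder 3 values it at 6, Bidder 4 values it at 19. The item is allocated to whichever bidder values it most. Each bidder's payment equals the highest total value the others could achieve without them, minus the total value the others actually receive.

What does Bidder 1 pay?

19

Bidder 1 has the highest value and receives the item.
Without Bidder 1, the item would go to the next-highest value, 19, so the others could achieve 19.
With Bidder 1 present and winning, the others receive nothing, so their total is 0.
Payment = 19 - 0 = 19.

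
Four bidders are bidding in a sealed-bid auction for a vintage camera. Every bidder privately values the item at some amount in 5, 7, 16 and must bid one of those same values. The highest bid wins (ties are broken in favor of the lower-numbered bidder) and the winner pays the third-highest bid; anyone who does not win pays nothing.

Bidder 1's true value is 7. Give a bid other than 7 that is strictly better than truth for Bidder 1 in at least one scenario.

16

Suppose Bidder 2 bids 5, Bidder 3 bids 5 and Bidder 4 bids 16.
Bid 7: loses, pays 0, utility 0.
Bid 16: wins, pays 5, utility 7 - 5 = 2.
So bidding 16 beats truth here (2 > 0).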